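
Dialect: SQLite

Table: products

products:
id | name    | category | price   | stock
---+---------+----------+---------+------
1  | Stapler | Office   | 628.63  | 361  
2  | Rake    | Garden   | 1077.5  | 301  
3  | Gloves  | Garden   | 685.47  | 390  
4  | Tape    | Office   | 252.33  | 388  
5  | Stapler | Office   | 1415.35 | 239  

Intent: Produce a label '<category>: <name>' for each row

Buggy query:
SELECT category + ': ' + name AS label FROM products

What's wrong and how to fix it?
Bug: '+' is numeric addition; on text columns SQLite converts them to 0 instead of concatenating

Fix: Use the || operator for string concatenation

Corrected query:
SELECT category || ': ' || name AS label FROM products

Result:
label          
---------------
Office: Stapler
Garden: Rake   
Garden: Gloves 
Office: Tape   
Office: Stapler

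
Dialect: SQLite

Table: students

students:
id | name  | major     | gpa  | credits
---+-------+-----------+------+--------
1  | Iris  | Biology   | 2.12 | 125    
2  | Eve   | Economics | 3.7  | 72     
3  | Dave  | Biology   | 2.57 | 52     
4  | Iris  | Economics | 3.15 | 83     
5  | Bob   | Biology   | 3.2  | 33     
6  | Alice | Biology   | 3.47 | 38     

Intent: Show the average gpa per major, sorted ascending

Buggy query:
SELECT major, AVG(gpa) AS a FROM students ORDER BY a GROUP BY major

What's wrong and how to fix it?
Bug: GROUP BY must precede ORDER BY

Fix: Move ORDER BY to the end, after GROUP BY

Corrected query:
SELECT major, AVG(gpa) AS a FROM students GROUP BY major ORDER BY a

Result:
major     | a    
----------+------
Biology   | 2.84 
Economics | 3.425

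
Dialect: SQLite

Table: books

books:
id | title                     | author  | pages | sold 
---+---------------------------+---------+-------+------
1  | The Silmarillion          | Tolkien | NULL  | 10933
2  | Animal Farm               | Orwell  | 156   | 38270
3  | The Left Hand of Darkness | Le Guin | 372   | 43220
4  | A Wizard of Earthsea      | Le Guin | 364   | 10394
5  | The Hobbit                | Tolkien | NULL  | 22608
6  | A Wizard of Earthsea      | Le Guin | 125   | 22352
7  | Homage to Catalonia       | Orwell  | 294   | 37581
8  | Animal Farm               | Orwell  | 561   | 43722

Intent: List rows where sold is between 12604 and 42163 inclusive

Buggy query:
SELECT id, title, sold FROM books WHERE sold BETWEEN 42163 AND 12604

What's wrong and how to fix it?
Bug: The bounds are reversed; BETWEEN a AND b requires a <= b to match anything

Fix: Swap the bounds so the smaller value comes first

Corrected query:
SELECT id, title, sold FROM books WHERE sold BETWEEN 12604 AND 42163

Result:
id | title                | sold 
---+----------------------+------
2  | Animal Farm          | 38270
5  | The Hobbit           | 22608
6  | A Wizard of Earthsea | 22352
7  | Homage to Catalonia  | 37581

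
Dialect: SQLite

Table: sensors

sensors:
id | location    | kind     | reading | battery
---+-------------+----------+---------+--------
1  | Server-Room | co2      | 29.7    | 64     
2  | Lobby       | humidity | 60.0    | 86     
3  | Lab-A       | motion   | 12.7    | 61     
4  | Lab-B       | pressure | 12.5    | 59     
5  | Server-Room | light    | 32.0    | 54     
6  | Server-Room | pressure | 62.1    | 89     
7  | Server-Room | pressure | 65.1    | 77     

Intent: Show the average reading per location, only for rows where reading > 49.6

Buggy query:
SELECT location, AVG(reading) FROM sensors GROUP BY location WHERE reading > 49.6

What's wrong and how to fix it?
Bug: WHERE cannot follow GROUP BY

Fix: Place WHERE between FROM and GROUP BY

Corrected query:
SELECT location, AVG(reading) FROM sensors WHERE reading > 49.6 GROUP BY location

Result:
location    | AVG(reading)
------------+-------------
Lobby       | 60          
Server-Room | 63.6        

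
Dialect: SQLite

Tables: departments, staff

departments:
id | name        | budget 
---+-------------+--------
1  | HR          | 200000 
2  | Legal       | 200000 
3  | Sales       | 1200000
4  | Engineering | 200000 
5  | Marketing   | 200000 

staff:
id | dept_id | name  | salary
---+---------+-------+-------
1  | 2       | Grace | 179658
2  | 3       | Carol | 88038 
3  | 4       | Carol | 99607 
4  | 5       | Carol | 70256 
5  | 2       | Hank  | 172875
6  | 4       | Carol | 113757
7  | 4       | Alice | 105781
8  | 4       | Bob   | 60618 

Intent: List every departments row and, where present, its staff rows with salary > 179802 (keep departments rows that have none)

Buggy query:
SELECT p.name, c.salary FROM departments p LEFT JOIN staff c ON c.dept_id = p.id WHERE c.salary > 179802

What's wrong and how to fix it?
Bug: A WHERE condition on the right-hand table after LEFT JOIN drops unmatched parents

Fix: Put 'c.salary > 179802' in the JOIN's ON clause instead of WHERE

Corrected query:
SELECT p.name, c.salary FROM departments p LEFT JOIN staff c ON c.dept_id = p.id AND c.salary > 179802

Result:
name        | salary
------------+-------
HR          | NULL  
Legal       | NULL  
Sales       | NULL  
Engineering | NULL  
Marketing   | NULL  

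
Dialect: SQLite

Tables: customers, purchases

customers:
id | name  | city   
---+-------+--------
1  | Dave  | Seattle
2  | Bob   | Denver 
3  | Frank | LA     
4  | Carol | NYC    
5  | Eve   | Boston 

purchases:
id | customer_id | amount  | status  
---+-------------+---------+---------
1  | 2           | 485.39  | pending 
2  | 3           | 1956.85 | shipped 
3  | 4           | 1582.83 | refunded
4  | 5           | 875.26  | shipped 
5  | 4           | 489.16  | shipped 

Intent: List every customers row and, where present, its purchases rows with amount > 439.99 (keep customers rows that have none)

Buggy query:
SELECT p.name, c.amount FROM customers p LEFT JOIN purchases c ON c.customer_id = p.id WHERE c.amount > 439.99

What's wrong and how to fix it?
Bug: Filtering c.amount in WHERE discards the NULL rows produced by LEFT JOIN, turning it into an inner join

Fix: Move the right-table condition into the ON clause so unmatched parents are kept

Corrected query:
SELECT p.name, c.amount FROM customers p LEFT JOIN purchases c ON c.customer_id = p.id AND c.amount > 439.99

Result:
name  | amount 
------+--------
Dave  | NULL   
Bob   | 485.39 
Frank | 1956.85
Carol | 489.16 
Carol | 1582.83
Eve   | 875.26 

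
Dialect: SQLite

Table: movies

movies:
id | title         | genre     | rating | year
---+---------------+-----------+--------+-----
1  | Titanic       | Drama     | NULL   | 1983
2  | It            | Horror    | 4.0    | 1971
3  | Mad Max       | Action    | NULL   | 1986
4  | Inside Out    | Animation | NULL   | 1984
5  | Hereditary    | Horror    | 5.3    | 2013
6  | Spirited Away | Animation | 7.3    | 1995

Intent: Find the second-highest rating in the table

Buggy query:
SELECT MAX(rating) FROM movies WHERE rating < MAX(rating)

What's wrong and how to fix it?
Bug: MAX(rating) on the right of the comparison is an aggregate-in-WHERE error

Fix: Compute the overall MAX in a subquery, then take MAX of rows below it

Corrected query:
SELECT MAX(rating) FROM movies WHERE rating < (SELECT MAX(rating) FROM movies)

Result:
MAX(rating)
-----------
5.3        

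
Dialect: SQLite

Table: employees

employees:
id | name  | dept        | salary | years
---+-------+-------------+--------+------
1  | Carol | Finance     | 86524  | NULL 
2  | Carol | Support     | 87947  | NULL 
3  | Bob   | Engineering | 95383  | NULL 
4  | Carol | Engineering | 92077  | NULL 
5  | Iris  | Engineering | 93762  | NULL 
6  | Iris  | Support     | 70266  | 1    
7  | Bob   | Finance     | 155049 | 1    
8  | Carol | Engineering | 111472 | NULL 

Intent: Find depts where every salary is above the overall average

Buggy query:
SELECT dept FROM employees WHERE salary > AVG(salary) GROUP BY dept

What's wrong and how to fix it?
Bug: WHERE evaluates per row before aggregation, so AVG() is unavailable

Fix: Compute the overall average in a scalar subquery and compare each group's MIN against it in HAVING

Corrected query:
SELECT dept FROM employees GROUP BY dept HAVING MIN(salary) > (SELECT AVG(salary) FROM employees)

Result:
(no rows)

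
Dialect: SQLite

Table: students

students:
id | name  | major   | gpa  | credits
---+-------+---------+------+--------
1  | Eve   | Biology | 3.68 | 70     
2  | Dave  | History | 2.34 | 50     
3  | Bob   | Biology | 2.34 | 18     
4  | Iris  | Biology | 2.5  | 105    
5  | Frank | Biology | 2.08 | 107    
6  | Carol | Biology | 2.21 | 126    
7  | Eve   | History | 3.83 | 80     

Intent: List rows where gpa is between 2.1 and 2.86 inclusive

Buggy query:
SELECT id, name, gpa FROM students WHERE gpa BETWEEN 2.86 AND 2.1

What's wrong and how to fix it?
Bug: The bounds are reversed; BETWEEN a AND b requires a <= b to match anything

Fix: Swap the bounds so the smaller value comes first

Corrected query:
SELECT id, name, gpa FROM students WHERE gpa BETWEEN 2.1 AND 2.86

Result:
id | name  | gpa 
---+-------+-----
2  | Dave  | 2.34
3  | Bob   | 2.34
4  | Iris  | 2.5 
6  | Carol | 2.21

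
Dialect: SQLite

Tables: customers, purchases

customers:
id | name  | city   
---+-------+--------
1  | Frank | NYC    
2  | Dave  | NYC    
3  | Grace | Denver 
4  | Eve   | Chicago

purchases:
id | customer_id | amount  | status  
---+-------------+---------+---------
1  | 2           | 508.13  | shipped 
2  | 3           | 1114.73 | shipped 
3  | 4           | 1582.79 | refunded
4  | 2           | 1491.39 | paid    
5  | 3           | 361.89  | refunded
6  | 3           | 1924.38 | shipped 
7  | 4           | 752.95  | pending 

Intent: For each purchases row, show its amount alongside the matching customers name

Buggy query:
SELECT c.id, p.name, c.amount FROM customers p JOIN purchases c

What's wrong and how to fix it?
Bug: Missing join condition: each purchases row is matched to all customers rows instead of just its own

Fix: Specify the join condition linking the foreign key to the parent id

Corrected query:
SELECT c.id, p.name, c.amount FROM customers p JOIN purchases c ON c.customer_id = p.id

Result:
id | name  | amount 
---+-------+--------
1  | Dave  | 508.13 
2  | Grace | 1114.73
3  | Eve   | 1582.79
4  | Dave  | 1491.39
5  | Grace | 361.89 
6  | Grace | 1924.38
7  | Eve   | 752.95 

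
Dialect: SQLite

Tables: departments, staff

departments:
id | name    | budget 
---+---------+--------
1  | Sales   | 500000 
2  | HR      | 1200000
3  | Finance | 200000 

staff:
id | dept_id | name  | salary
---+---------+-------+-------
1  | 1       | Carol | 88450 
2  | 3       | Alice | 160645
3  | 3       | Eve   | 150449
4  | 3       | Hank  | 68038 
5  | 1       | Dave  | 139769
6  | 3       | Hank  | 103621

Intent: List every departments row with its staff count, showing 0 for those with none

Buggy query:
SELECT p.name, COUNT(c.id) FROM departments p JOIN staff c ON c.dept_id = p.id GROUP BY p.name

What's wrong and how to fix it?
Bug: INNER JOIN drops departments rows that have no matching staff rows

Fix: Switch to LEFT JOIN to retain unmatched parent rows

Corrected query:
SELECT p.name, COUNT(c.id) FROM departments p LEFT JOIN staff c ON c.dept_id = p.id GROUP BY p.name

Result:
name    | COUNT(c.id)
--------+------------
Finance | 4          
HR      | 0          
Sales   | 2          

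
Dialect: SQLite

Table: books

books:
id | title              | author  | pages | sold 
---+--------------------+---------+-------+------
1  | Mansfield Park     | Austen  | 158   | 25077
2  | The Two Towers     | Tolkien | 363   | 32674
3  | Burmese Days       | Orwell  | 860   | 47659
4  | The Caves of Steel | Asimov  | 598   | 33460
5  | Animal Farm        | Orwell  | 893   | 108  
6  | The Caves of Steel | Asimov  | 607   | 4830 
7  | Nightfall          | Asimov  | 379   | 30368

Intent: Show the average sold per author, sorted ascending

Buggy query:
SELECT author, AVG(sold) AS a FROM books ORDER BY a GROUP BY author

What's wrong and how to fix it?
Bug: ORDER BY appears before GROUP BY; SQL clause order requires GROUP BY first

Fix: Reorder: SELECT … FROM … GROUP BY … ORDER BY …

Corrected query:
SELECT author, AVG(sold) AS a FROM books GROUP BY author ORDER BY a

Result:
author  | a      
--------+--------
Asimov  | 22886  
Orwell  | 23883.5
Austen  | 25077  
Tolkien | 32674  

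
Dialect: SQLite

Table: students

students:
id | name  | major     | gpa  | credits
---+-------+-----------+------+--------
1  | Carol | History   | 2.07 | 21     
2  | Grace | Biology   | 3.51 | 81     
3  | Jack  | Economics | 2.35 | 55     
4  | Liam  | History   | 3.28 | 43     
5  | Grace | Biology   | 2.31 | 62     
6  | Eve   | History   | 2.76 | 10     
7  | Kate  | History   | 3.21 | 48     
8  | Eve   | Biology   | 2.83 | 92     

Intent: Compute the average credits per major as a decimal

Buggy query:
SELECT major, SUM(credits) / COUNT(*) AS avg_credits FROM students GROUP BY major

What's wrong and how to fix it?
Bug: SUM(credits) and COUNT(*) are both integers; the division truncates the fractional part

Fix: Cast one side to REAL so the division keeps the fractional part

Corrected query:
SELECT major, SUM(credits) * 1.0 / COUNT(*) AS avg_credits FROM students GROUP BY major

Result:
major     | avg_credits
----------+------------
Biology   | 78.333333  
Economics | 55         
History   | 30.5       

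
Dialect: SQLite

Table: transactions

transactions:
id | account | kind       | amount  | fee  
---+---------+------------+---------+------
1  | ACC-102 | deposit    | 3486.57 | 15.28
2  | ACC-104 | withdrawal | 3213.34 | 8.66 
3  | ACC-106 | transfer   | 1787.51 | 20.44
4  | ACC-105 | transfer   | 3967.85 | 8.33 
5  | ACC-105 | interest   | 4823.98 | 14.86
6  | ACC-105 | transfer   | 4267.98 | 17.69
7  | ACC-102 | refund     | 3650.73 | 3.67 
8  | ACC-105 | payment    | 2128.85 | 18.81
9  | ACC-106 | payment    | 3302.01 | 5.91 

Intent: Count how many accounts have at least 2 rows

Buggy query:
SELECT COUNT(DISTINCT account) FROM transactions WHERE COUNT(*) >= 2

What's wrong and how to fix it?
Bug: WHERE filters individual rows, not groups, so a group-level COUNT is invalid there

Fix: Use a subquery that GROUPs and filters with HAVING, then count its rows

Corrected query:
SELECT COUNT(*) FROM (SELECT account FROM transactions GROUP BY account HAVING COUNT(*) >= 2)

Result:
COUNT(*)
--------
3       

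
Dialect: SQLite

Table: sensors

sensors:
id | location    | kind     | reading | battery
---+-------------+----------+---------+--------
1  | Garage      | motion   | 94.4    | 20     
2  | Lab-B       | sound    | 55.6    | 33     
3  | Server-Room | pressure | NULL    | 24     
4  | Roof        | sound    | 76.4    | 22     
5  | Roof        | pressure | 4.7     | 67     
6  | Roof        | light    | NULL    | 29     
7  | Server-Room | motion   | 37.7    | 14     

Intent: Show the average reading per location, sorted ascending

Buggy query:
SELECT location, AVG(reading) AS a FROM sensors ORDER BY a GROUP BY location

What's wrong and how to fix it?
Bug: ORDER BY appears before GROUP BY; SQL clause order requires GROUP BY first

Fix: Reorder: SELECT … FROM … GROUP BY … ORDER BY …

Corrected query:
SELECT location, AVG(reading) AS a FROM sensors GROUP BY location ORDER BY a

Result:
location    | a    
------------+------
Server-Room | 37.7 
Roof        | 40.55
Lab-B       | 55.6 
Garage      | 94.4 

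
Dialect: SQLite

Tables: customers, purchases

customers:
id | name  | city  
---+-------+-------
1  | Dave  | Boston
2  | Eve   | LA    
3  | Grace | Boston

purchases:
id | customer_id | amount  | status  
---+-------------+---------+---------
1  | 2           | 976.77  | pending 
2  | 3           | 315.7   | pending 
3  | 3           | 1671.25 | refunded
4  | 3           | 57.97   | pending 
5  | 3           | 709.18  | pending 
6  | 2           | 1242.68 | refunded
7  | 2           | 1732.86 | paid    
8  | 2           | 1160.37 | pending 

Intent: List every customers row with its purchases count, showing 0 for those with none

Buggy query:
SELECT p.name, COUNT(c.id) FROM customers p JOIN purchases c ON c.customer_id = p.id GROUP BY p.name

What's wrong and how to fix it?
Bug: An inner join excludes parents with zero children

Fix: Use LEFT JOIN so parents without children still appear (COUNT(c.id) gives 0)

Corrected query:
SELECT p.name, COUNT(c.id) FROM customers p LEFT JOIN purchases c ON c.customer_id = p.id GROUP BY p.name

Result:
name  | COUNT(c.id)
------+------------
Dave  | 0          
Eve   | 4          
Grace | 4          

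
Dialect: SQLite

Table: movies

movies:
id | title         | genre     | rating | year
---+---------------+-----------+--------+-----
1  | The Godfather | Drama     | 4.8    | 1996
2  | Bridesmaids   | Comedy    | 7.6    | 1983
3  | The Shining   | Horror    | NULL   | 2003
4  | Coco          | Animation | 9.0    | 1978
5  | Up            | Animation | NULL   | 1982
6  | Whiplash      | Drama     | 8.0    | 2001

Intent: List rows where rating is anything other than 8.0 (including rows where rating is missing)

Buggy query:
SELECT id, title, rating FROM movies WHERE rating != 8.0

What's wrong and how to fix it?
Bug: Inequality against NULL is unknown, not true; rows with NULL are dropped

Fix: Add an explicit OR rating IS NULL to include the missing-value rows

Corrected query:
SELECT id, title, rating FROM movies WHERE rating != 8.0 OR rating IS NULL

Result:
id | title         | rating
---+---------------+-------
1  | The Godfather | 4.8   
2  | Bridesmaids   | 7.6   
3  | The Shining   | NULL  
4  | Coco          | 9     
5  | Up            | NULL  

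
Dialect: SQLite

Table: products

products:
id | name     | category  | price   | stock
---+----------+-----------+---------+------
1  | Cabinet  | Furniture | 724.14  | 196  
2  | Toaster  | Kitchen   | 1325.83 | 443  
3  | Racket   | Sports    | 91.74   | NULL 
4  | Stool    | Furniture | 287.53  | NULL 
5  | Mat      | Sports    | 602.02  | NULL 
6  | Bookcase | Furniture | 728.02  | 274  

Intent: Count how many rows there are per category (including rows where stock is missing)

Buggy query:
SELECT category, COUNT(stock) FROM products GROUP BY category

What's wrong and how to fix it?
Bug: COUNT(stock) skips NULLs, so groups with missing stock are undercounted

Fix: Replace COUNT(stock) with COUNT(*)

Corrected query:
SELECT category, COUNT(*) FROM products GROUP BY category

Result:
category  | COUNT(*)
----------+---------
Furniture | 3       
Kitchen   | 1       
Sports    | 2       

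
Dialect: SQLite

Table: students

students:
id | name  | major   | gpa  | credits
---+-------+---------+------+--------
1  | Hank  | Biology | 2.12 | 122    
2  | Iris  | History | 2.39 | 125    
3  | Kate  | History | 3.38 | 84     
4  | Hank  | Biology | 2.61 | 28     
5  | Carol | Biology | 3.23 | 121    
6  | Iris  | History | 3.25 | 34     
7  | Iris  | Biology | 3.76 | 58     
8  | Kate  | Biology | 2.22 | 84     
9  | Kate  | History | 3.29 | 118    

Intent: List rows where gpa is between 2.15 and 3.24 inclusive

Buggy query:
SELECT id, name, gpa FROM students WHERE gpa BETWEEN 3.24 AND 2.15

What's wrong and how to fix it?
Bug: The bounds are reversed; BETWEEN a AND b requires a <= b to match anything

Fix: Swap the bounds so the smaller value comes first

Corrected query:
SELECT id, name, gpa FROM students WHERE gpa BETWEEN 2.15 AND 3.24

Result:
id | name  | gpa 
---+-------+-----
2  | Iris  | 2.39
4  | Hank  | 2.61
5  | Carol | 3.23
8  | Kate  | 2.22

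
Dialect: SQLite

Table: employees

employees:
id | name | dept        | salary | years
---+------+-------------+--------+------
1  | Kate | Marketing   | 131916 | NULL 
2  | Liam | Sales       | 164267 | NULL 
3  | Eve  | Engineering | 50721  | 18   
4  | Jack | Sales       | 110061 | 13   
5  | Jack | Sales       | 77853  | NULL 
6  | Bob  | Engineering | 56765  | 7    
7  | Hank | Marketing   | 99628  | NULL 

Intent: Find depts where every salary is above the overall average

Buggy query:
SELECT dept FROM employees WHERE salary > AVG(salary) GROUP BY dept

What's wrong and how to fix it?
Bug: AVG() is an aggregate; it can't sit directly in WHERE

Fix: Compute the overall average in a scalar subquery and compare each group's MIN against it in HAVING

Corrected query:
SELECT dept FROM employees GROUP BY dept HAVING MIN(salary) > (SELECT AVG(salary) FROM employees)

Result:
dept     
---------
Marketing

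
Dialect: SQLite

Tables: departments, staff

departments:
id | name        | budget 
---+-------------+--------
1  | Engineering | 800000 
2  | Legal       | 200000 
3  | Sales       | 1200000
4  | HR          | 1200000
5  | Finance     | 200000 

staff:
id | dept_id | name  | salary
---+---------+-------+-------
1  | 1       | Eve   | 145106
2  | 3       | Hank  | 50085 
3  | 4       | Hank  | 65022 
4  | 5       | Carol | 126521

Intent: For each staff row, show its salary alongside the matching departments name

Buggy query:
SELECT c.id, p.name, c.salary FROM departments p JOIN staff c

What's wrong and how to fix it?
Bug: Missing join condition: each staff row is matched to all departments rows instead of just its own

Fix: Add ON c.dept_id = p.id to the JOIN

Corrected query:
SELECT c.id, p.name, c.salary FROM departments p JOIN staff c ON c.dept_id = p.id

Result:
id | name        | salary
---+-------------+-------
1  | Engineering | 145106
2  | Sales       | 50085 
3  | HR          | 65022 
4  | Finance     | 126521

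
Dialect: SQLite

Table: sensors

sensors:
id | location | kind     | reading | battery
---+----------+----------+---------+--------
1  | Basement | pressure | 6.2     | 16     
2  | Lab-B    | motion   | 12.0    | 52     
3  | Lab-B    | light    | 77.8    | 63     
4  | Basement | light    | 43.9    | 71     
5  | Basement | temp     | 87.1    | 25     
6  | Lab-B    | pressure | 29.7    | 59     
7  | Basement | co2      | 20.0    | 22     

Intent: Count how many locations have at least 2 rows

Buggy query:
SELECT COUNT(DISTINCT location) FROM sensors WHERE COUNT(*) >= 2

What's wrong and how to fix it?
Bug: WHERE filters individual rows, not groups, so a group-level COUNT is invalid there

Fix: Group first with HAVING COUNT(*) >= 2, then COUNT the resulting groups

Corrected query:
SELECT COUNT(*) FROM (SELECT location FROM sensors GROUP BY location HAVING COUNT(*) >= 2)

Result:
COUNT(*)
--------
2       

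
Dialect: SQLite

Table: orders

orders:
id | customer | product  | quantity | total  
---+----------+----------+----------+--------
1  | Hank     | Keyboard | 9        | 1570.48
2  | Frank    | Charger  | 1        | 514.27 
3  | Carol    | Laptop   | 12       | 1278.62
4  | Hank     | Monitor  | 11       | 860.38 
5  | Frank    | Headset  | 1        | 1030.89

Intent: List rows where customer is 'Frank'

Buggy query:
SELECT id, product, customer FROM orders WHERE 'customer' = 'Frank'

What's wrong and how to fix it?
Bug: 'customer' in single quotes is a string literal, not the column; the comparison is literal-vs-literal and never true

Fix: Reference the column as customer without single quotes

Corrected query:
SELECT id, product, customer FROM orders WHERE customer = 'Frank'

Result:
id | product | customer
---+---------+---------
2  | Charger | Frank   
5  | Headset | Frank   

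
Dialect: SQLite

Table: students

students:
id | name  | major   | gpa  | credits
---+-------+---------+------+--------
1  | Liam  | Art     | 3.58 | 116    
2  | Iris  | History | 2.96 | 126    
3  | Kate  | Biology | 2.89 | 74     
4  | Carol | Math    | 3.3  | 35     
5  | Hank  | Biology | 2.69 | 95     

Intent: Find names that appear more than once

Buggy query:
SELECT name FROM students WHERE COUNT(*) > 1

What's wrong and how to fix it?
Bug: WHERE can't reference COUNT(*); aggregates are computed after WHERE

Fix: GROUP BY name, then filter groups with HAVING COUNT(*) > 1

Corrected query:
SELECT name FROM students GROUP BY name HAVING COUNT(*) > 1

Result:
(no rows)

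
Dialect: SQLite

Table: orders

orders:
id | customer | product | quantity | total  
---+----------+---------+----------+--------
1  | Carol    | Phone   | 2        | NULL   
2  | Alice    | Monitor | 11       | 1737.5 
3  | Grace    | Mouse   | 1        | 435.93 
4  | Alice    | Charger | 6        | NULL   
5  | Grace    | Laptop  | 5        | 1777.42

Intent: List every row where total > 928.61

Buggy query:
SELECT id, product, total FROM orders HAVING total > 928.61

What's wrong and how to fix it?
Bug: HAVING filters the output of aggregation, but this query has no GROUP BY and no aggregate functions, so SQLite rejects it (HAVING clause on a non-aggregate query); the condition here is per row

Fix: Replace HAVING with WHERE since the condition applies to individual rows

Corrected query:
SELECT id, product, total FROM orders WHERE total > 928.61

Result:
id | product | total  
---+---------+--------
2  | Monitor | 1737.5 
5  | Laptop  | 1777.42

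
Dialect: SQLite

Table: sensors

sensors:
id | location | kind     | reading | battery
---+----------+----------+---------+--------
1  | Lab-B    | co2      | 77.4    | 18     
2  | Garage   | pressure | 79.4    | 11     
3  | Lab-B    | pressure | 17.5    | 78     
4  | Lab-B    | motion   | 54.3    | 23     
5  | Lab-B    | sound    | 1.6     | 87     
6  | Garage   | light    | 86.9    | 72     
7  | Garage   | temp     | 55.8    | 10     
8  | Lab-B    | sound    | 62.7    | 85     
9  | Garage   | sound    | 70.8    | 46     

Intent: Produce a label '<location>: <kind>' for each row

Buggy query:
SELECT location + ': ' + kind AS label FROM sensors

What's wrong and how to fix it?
Bug: '+' is numeric addition; on text columns SQLite converts them to 0 instead of concatenating

Fix: Replace + with || to concatenate text

Corrected query:
SELECT location || ': ' || kind AS label FROM sensors

Result:
label           
----------------
Lab-B: co2      
Garage: pressure
Lab-B: pressure 
Lab-B: motion   
Lab-B: sound    
Garage: light   
Garage: temp    
Lab-B: sound    
Garage: sound   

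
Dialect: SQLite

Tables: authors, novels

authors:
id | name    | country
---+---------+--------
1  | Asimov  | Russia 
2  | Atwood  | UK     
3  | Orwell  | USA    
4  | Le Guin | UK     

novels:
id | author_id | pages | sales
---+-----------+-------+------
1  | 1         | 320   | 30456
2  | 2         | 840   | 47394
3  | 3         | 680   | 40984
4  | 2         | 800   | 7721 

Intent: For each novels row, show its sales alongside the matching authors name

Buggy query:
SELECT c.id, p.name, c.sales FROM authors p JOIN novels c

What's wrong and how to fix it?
Bug: JOIN with no ON clause produces a cartesian product; every novels row pairs with every authors row

Fix: Specify the join condition linking the foreign key to the parent id

Corrected query:
SELECT c.id, p.name, c.sales FROM authors p JOIN novels c ON c.author_id = p.id

Result:
id | name   | sales
---+--------+------
1  | Asimov | 30456
2  | Atwood | 47394
3  | Orwell | 40984
4  | Atwood | 7721 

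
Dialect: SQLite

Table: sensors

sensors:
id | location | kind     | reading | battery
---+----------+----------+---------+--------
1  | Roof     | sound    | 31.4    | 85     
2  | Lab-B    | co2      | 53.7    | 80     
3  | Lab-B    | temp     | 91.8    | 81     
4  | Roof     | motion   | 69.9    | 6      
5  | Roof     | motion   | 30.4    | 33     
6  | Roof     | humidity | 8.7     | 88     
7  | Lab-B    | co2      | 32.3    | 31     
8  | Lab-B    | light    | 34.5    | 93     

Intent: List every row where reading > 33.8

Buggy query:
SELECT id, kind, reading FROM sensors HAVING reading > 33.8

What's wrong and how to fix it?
Bug: HAVING filters the output of aggregation, but this query has no GROUP BY and no aggregate functions, so SQLite rejects it (HAVING clause on a non-aggregate query); the condition here is per row

Fix: Use WHERE for row-level filtering

Corrected query:
SELECT id, kind, reading FROM sensors WHERE reading > 33.8

Result:
id | kind   | reading
---+--------+--------
2  | co2    | 53.7   
3  | temp   | 91.8   
4  | motion | 69.9   
8  | light  | 34.5   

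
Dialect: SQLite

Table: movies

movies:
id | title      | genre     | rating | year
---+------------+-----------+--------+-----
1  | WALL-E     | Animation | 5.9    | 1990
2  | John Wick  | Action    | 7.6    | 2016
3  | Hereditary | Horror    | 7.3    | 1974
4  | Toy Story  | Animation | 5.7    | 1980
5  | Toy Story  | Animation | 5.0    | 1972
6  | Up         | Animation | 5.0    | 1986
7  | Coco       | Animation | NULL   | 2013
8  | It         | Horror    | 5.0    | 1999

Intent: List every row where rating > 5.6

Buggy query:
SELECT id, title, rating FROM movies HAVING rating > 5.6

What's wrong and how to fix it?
Bug: This is a non-aggregate query (no GROUP BY, no aggregates), so in SQLite the HAVING clause is invalid here; a row-level condition belongs in WHERE

Fix: Use WHERE for row-level filtering

Corrected query:
SELECT id, title, rating FROM movies WHERE rating > 5.6

Result:
id | title      | rating
---+------------+-------
1  | WALL-E     | 5.9   
2  | John Wick  | 7.6   
3  | Hereditary | 7.3   
4  | Toy Story  | 5.7   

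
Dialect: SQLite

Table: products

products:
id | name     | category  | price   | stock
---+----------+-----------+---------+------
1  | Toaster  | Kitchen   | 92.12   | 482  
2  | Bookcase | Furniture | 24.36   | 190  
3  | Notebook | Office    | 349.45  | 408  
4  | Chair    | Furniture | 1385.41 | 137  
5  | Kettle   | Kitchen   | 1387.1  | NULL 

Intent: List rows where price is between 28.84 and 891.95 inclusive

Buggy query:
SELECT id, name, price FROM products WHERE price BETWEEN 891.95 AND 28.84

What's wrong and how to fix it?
Bug: The bounds are reversed; BETWEEN a AND b requires a <= b to match anything

Fix: Write BETWEEN 28.84 AND 891.95

Corrected query:
SELECT id, name, price FROM products WHERE price BETWEEN 28.84 AND 891.95

Result:
id | name     | price 
---+----------+-------
1  | Toaster  | 92.12 
3  | Notebook | 349.45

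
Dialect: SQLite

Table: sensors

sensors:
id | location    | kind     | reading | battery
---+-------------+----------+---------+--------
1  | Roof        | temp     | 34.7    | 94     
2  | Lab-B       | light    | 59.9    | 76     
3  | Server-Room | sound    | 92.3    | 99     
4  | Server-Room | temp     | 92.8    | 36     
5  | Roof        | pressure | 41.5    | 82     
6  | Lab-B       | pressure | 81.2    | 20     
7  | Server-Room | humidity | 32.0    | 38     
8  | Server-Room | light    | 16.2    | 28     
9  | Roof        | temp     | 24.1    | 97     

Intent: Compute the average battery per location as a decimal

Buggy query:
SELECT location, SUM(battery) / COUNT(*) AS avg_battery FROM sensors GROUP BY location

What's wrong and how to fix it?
Bug: SUM(battery) and COUNT(*) are both integers; the division truncates the fractional part

Fix: Multiply by 1.0 (or CAST to REAL) to force floating-point division

Corrected query:
SELECT location, SUM(battery) * 1.0 / COUNT(*) AS avg_battery FROM sensors GROUP BY location

Result:
location    | avg_battery
------------+------------
Lab-B       | 48         
Roof        | 91         
Server-Room | 50.25      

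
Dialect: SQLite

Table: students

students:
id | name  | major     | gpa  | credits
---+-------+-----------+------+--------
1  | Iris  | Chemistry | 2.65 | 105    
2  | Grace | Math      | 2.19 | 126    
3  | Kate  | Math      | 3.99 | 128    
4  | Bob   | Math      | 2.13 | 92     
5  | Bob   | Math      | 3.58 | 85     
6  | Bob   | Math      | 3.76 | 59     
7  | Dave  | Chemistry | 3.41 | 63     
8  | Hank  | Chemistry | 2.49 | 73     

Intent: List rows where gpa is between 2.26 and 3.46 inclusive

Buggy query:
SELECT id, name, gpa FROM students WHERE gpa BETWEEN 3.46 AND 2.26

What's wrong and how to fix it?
Bug: BETWEEN expects the lower bound first; with 3.46 AND 2.26 the range is empty

Fix: Write BETWEEN 2.26 AND 3.46

Corrected query:
SELECT id, name, gpa FROM students WHERE gpa BETWEEN 2.26 AND 3.46

Result:
id | name | gpa 
---+------+-----
1  | Iris | 2.65
7  | Dave | 3.41
8  | Hank | 2.49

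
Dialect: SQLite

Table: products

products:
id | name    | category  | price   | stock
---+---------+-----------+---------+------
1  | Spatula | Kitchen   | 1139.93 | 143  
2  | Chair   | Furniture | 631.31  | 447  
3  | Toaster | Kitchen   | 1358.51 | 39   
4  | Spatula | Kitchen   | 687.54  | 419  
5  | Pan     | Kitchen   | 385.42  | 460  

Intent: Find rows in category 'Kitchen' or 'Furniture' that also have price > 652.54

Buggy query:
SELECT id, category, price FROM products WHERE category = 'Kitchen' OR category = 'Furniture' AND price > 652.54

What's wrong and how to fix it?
Bug: AND binds tighter than OR, so this parses as category = 'Kitchen' OR (category = 'Furniture' AND price > 652.54)

Fix: Group the OR with parentheses (or use IN), then AND the threshold

Corrected query:
SELECT id, category, price FROM products WHERE (category = 'Kitchen' OR category = 'Furniture') AND price > 652.54

Result:
id | category | price  
---+----------+--------
1  | Kitchen  | 1139.93
3  | Kitchen  | 1358.51
4  | Kitchen  | 687.54 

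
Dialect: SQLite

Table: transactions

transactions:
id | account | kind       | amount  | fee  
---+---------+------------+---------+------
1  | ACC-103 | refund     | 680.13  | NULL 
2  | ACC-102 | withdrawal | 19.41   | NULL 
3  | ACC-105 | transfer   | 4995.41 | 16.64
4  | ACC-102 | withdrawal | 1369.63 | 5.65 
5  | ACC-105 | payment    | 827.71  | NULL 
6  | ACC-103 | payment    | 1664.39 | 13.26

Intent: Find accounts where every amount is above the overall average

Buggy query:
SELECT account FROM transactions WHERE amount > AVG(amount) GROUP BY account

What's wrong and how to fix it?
Bug: WHERE evaluates per row before aggregation, so AVG() is unavailable

Fix: Compute the overall average in a scalar subquery and compare each group's MIN against it in HAVING

Corrected query:
SELECT account FROM transactions GROUP BY account HAVING MIN(amount) > (SELECT AVG(amount) FROM transactions)

Result:
(no rows)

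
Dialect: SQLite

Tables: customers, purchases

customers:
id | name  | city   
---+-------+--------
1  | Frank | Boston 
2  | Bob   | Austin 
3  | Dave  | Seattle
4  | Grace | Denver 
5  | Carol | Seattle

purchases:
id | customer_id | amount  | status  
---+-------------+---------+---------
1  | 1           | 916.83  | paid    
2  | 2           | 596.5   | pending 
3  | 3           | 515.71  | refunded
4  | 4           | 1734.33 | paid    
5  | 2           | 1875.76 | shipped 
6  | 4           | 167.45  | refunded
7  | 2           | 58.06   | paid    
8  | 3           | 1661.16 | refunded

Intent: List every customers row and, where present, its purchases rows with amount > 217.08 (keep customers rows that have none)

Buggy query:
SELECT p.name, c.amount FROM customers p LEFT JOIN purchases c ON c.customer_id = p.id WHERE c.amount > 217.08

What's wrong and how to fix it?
Bug: Filtering c.amount in WHERE discards the NULL rows produced by LEFT JOIN, turning it into an inner join

Fix: Move the right-table condition into the ON clause so unmatched parents are kept

Corrected query:
SELECT p.name, c.amount FROM customers p LEFT JOIN purchases c ON c.customer_id = p.id AND c.amount > 217.08

Result:
name  | amount 
------+--------
Frank | 916.83 
Bob   | 596.5  
Bob   | 1875.76
Dave  | 515.71 
Dave  | 1661.16
Grace | 1734.33
Carol | NULL   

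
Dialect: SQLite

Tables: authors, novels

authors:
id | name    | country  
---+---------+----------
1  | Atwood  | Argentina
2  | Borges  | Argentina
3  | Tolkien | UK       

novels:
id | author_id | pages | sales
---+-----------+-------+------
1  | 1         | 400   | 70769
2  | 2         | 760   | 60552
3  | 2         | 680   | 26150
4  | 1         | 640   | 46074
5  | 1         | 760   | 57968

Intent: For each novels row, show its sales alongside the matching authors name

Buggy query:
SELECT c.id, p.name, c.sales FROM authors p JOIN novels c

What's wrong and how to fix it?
Bug: JOIN with no ON clause produces a cartesian product; every novels row pairs with every authors row

Fix: Specify the join condition linking the foreign key to the parent id

Corrected query:
SELECT c.id, p.name, c.sales FROM authors p JOIN novels c ON c.author_id = p.id

Result:
id | name   | sales
---+--------+------
1  | Atwood | 70769
2  | Borges | 60552
3  | Borges | 26150
4  | Atwood | 46074
5  | Atwood | 57968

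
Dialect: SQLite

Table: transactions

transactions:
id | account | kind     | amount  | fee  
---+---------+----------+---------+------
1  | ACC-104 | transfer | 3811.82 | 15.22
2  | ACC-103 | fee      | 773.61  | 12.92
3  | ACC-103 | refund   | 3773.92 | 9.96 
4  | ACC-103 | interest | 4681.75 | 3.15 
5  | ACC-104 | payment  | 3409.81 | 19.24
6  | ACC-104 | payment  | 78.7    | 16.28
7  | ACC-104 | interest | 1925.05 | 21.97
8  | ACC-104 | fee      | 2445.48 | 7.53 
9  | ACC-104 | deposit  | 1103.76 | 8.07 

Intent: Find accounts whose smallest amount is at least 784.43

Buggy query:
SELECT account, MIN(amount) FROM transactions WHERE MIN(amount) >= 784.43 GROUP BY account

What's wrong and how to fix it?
Bug: Aggregates like MIN are computed per group after WHERE runs

Fix: Use HAVING for the per-group MIN condition

Corrected query:
SELECT account, MIN(amount) FROM transactions GROUP BY account HAVING MIN(amount) >= 784.43

Result:
(no rows)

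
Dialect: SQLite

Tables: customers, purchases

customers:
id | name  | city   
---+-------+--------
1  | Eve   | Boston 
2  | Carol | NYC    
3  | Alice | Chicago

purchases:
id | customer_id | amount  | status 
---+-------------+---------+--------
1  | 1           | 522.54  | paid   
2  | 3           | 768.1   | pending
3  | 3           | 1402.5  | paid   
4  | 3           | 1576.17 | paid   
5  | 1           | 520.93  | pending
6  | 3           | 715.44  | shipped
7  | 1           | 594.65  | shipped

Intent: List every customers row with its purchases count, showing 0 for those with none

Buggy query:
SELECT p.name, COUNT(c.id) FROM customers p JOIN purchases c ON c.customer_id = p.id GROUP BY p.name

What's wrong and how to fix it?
Bug: INNER JOIN drops customers rows that have no matching purchases rows

Fix: Switch to LEFT JOIN to retain unmatched parent rows

Corrected query:
SELECT p.name, COUNT(c.id) FROM customers p LEFT JOIN purchases c ON c.customer_id = p.id GROUP BY p.name

Result:
name  | COUNT(c.id)
------+------------
Alice | 4          
Carol | 0          
Eve   | 3          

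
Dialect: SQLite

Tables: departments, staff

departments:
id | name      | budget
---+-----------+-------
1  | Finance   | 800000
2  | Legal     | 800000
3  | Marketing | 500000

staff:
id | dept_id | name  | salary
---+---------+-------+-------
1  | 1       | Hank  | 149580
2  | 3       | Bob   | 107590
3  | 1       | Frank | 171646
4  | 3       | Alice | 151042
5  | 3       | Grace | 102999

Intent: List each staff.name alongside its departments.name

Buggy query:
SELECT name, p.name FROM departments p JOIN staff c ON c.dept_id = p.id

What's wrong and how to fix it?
Bug: Both tables have a 'name' column; the unqualified reference is ambiguous

Fix: Prefix ambiguous columns with the table alias

Corrected query:
SELECT c.name, p.name FROM departments p JOIN staff c ON c.dept_id = p.id

Result:
name  | name     
------+----------
Hank  | Finance  
Bob   | Marketing
Frank | Finance  
Alice | Marketing
Grace | Marketing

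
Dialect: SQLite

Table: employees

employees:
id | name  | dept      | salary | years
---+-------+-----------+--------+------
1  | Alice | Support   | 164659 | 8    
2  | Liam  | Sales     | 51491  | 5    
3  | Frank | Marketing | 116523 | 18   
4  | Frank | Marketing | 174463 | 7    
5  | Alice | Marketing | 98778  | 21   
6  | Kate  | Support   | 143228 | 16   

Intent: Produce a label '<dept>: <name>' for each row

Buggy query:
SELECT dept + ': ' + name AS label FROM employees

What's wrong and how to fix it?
Bug: SQLite uses || for string concatenation; + coerces text to numbers (yielding 0)

Fix: Use the || operator for string concatenation

Corrected query:
SELECT dept || ': ' || name AS label FROM employees

Result:
label           
----------------
Support: Alice  
Sales: Liam     
Marketing: Frank
Marketing: Frank
Marketing: Alice
Support: Kate   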